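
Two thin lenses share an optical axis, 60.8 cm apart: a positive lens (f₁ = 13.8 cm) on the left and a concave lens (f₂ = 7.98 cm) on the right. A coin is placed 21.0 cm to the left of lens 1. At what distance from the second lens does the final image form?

Lens 1: 1/d_i1 = 1/f₁ − 1/d_o1 = 1/(13.8) − 1/(21.0) = 0.02484, so d_i1 = 40.25 cm.
The intermediate image is 40.25 cm to the right of lens 1, which is 60.8 − (40.25) = 20.55 cm to the left of lens 2, so d_o2 = +20.55 cm.
Lens 2 is diverging, so f₂ = −7.98 cm.
Lens 2: 1/d_i2 = 1/f₂ − 1/d_o2 = 1/(-7.98) − 1/(20.55) = -0.1740, so d_i2 = -5.75 cm.
The final image is virtual, 5.75 cm to the left of lens 2 (overall magnification ≈ -0.54).

5.75 cm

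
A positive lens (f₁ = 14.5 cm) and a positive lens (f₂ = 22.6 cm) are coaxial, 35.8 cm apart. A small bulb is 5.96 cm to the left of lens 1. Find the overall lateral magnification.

Lens 1: 1/d_i1 = 1/(14.5) − 1/(5.96) = -0.09882, so d_i1 = -10.12 cm; m₁ = −d_i1/d_o1 = +1.698.
d_o2 = 35.8 − (-10.12) = 45.92 cm.
Lens 2: 1/d_i2 = 1/(22.6) − 1/(45.92) = 0.02247, so d_i2 = 44.50 cm; m₂ = −d_i2/d_o2 = -0.9691.
m = m₁·m₂ = (+1.698)(-0.9691) = -1.65.

m = -1.65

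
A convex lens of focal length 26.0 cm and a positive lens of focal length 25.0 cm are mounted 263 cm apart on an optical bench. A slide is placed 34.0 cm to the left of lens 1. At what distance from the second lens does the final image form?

Lens 1: 1/d_i1 = 1/f₁ − 1/d_o1 = 1/(26.0) − 1/(34.0) = 0.009050, so d_i1 = 110.5 cm.
The intermediate image is 110.5 cm to the right of lens 1, which is 263 − (110.5) = 152.5 cm to the left of lens 2, so d_o2 = +152.5 cm.
Lens 2: 1/d_i2 = 1/f₂ − 1/d_o2 = 1/(25.0) − 1/(152.5) = 0.03344, so d_i2 = 29.9 cm.
The final image is real, 29.9 cm to the right of lens 2 (overall magnification ≈ 0.64).

29.9 cm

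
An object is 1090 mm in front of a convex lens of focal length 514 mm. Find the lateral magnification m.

m = -0.892

1/d_i = 1/f − 1/d_o = 1/(514.0) − 1/(1090) = 0.001028, so d_i = 972.7 mm.
m = −d_i/d_o = −(972.7)/(1090) = -0.892.
The image is real, inverted and reduced, on the far side of the lens.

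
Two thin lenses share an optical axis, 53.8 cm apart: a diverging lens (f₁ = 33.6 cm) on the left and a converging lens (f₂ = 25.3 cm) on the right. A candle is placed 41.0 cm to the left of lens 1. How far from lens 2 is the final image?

Lens 1 is diverging, so f₁ = −33.6 cm.
Lens 1: 1/d_i1 = 1/f₁ − 1/d_o1 = 1/(-33.6) − 1/(41.0) = -0.05415, so d_i1 = -18.47 cm.
The intermediate image is 18.47 cm to the left of lens 1 (virtual), which is 53.8 − (-18.47) = 72.27 cm to the left of lens 2, so d_o2 = +72.27 cm.
Lens 2: 1/d_i2 = 1/f₂ − 1/d_o2 = 1/(25.3) − 1/(72.27) = 0.02569, so d_i2 = 38.9 cm.
The final image is real, 38.9 cm to the right of lens 2 (overall magnification ≈ -0.24).

38.9 cm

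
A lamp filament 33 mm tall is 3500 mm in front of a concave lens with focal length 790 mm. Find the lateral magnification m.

For a concave lens, f = -790 mm.
1/d_i = 1/f − 1/d_o = 1/(-790.0) − 1/(3500) = -0.001552, so d_i = -644.5 mm.
m = −d_i/d_o = −(-644.5)/(3500) = +0.184.
The image is virtual, upright and reduced, on the same side as the object.

m = +0.184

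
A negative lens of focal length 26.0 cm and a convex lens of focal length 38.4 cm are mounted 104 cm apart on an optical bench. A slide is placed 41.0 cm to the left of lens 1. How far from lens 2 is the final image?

56.5 cm

Lens 1 is diverging, so f₁ = −26.0 cm.
Lens 1: 1/d_i1 = 1/f₁ − 1/d_o1 = 1/(-26.0) − 1/(41.0) = -0.06285, so d_i1 = -15.91 cm.
The intermediate image is 15.91 cm to the left of lens 1 (virtual), which is 104 − (-15.91) = 119.9 cm to the left of lens 2, so d_o2 = +119.9 cm.
Lens 2: 1/d_i2 = 1/f₂ − 1/d_o2 = 1/(38.4) − 1/(119.9) = 0.01770, so d_i2 = 56.5 cm.
The final image is real, 56.5 cm to the right of lens 2 (overall magnification ≈ -0.18).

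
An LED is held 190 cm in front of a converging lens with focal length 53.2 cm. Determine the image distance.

73.9 cm

Thin-lens equation: 1/s_i = 1/f − 1/s_o = 1/(53.20) − 1/(190) = 0.01880 − 0.005263 = 0.01353, so s_i = 73.9 cm.
The image is real, inverted and reduced, on the far side of the lens.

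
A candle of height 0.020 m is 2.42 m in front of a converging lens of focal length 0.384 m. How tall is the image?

1/d_i = 1/f − 1/d_o = 1/(0.3840) − 1/(2.42) = 2.191, so d_i = 0.4564 m.
m = −d_i/d_o = -0.1886.
|h_i| = |m|·h_o = 0.1886 × 0.020 = 0.00377 m. The image is real, inverted and reduced, on the far side of the lens.

0.00377 m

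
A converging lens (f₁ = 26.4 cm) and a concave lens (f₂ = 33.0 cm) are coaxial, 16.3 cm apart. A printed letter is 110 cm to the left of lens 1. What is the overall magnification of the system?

m = -0.716

Lens 1: 1/d_i1 = 1/(26.4) − 1/(110) = 0.02879, so d_i1 = 34.74 cm; m₁ = −d_i1/d_o1 = -0.3158.
d_o2 = 16.3 − (34.74) = -18.44 cm (virtual object).
f₂ = −33.0 cm (diverging).
Lens 2: 1/d_i2 = 1/(-33.0) − 1/(-18.44) = 0.02393, so d_i2 = 41.79 cm; m₂ = −d_i2/d_o2 = +2.266.
m = m₁·m₂ = (-0.3158)(+2.266) = -0.716.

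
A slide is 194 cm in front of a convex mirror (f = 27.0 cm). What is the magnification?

m = +0.122

For a convex mirror, f = -27.0 cm.
1/d_i = 1/f − 1/d_o = 1/(-27.00) − 1/(194) = -0.04219, so d_i = -23.70 cm.
m = −d_i/d_o = −(-23.70)/(194) = +0.122.
The image is virtual, upright and reduced, behind the mirror.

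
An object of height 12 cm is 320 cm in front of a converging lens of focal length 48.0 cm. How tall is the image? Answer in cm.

1/d_i = 1/f − 1/d_o = 1/(48.00) − 1/(320) = 0.01771, so d_i = 56.47 cm.
m = −d_i/d_o = -0.1765.
|h_i| = |m|·h_o = 0.1765 × 12 = 2.12 cm. The image is real, inverted and reduced, on the far side of the lens.

2.12 cm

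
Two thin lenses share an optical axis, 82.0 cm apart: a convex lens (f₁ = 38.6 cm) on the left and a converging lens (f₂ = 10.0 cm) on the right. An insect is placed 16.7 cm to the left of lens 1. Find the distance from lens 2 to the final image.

11.0 cm

Lens 1: 1/d_i1 = 1/f₁ − 1/d_o1 = 1/(38.6) − 1/(16.7) = -0.03397, so d_i1 = -29.43 cm.
The intermediate image is 29.43 cm to the left of lens 1 (virtual), which is 82.0 − (-29.43) = 111.4 cm to the left of lens 2, so d_o2 = +111.4 cm.
Lens 2: 1/d_i2 = 1/f₂ − 1/d_o2 = 1/(10.0) − 1/(111.4) = 0.09102, so d_i2 = 11.0 cm.
The final image is real, 11.0 cm to the right of lens 2 (overall magnification ≈ -0.17).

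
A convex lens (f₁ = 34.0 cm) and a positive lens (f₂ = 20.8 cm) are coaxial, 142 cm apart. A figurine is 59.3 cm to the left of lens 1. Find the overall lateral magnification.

Lens 1: 1/d_i1 = 1/(34.0) − 1/(59.3) = 0.01255, so d_i1 = 79.69 cm; m₁ = −d_i1/d_o1 = -1.344.
d_o2 = 142 − (79.69) = 62.31 cm.
Lens 2: 1/d_i2 = 1/(20.8) − 1/(62.31) = 0.03203, so d_i2 = 31.22 cm; m₂ = −d_i2/d_o2 = -0.5011.
m = m₁·m₂ = (-1.344)(-0.5011) = +0.673.

m = +0.673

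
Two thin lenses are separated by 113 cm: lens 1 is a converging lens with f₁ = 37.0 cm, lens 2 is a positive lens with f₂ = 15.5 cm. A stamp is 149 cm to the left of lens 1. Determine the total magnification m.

Lens 1: 1/d_i1 = 1/(37.0) − 1/(149) = 0.02032, so d_i1 = 49.22 cm; m₁ = −d_i1/d_o1 = -0.3303.
d_o2 = 113 − (49.22) = 63.78 cm.
Lens 2: 1/d_i2 = 1/(15.5) − 1/(63.78) = 0.04884, so d_i2 = 20.48 cm; m₂ = −d_i2/d_o2 = -0.3210.
m = m₁·m₂ = (-0.3303)(-0.3210) = +0.106.

m = +0.106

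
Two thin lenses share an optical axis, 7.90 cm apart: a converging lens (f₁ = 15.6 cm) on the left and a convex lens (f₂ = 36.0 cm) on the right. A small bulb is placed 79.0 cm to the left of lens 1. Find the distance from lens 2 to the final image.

8.74 cm

Lens 1: 1/d_i1 = 1/f₁ − 1/d_o1 = 1/(15.6) − 1/(79.0) = 0.05144, so d_i1 = 19.44 cm.
The intermediate image is 19.44 cm to the right of lens 1, which lies 11.54 cm to the right of lens 2 — a virtual object — so d_o2 = −11.54 cm.
Lens 2: 1/d_i2 = 1/f₂ − 1/d_o2 = 1/(36.0) − 1/(-11.54) = 0.1144, so d_i2 = 8.74 cm.
The final image is real, 8.74 cm to the right of lens 2 (overall magnification ≈ -0.19).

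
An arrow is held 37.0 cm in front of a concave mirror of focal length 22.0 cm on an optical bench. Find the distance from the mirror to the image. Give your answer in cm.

54.3 cm

Mirror equation: 1/q = 1/f − 1/p = 1/(22.00) − 1/(37.0) = 0.04545 − 0.02703 = 0.01843, so q = 54.3 cm.
The image is real, inverted and enlarged, in front of the mirror.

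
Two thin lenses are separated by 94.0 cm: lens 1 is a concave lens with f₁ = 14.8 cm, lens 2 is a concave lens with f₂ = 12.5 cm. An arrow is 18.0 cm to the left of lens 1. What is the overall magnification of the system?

m = +0.0492

f₁ = −14.8 cm (diverging).
Lens 1: 1/d_i1 = 1/(-14.8) − 1/(18.0) = -0.1231, so d_i1 = -8.122 cm; m₁ = −d_i1/d_o1 = +0.4512.
d_o2 = 94.0 − (-8.122) = 102.1 cm.
f₂ = −12.5 cm (diverging).
Lens 2: 1/d_i2 = 1/(-12.5) − 1/(102.1) = -0.08979, so d_i2 = -11.14 cm; m₂ = −d_i2/d_o2 = +0.1091.
m = m₁·m₂ = (+0.4512)(+0.1091) = +0.0492.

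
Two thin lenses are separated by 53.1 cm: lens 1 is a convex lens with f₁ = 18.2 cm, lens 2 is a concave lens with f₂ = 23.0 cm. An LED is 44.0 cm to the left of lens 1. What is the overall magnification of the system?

m = -0.360

Lens 1: 1/d_i1 = 1/(18.2) − 1/(44.0) = 0.03222, so d_i1 = 31.04 cm; m₁ = −d_i1/d_o1 = -0.7055.
d_o2 = 53.1 − (31.04) = 22.06 cm.
f₂ = −23.0 cm (diverging).
Lens 2: 1/d_i2 = 1/(-23.0) − 1/(22.06) = -0.08881, so d_i2 = -11.26 cm; m₂ = −d_i2/d_o2 = +0.5104.
m = m₁·m₂ = (-0.7055)(+0.5104) = -0.360.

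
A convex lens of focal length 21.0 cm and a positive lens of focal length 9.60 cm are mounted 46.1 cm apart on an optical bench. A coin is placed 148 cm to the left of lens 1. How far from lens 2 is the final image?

17.3 cm

Lens 1: 1/d_i1 = 1/f₁ − 1/d_o1 = 1/(21.0) − 1/(148) = 0.04086, so d_i1 = 24.47 cm.
The intermediate image is 24.47 cm to the right of lens 1, which is 46.1 − (24.47) = 21.63 cm to the left of lens 2, so d_o2 = +21.63 cm.
Lens 2: 1/d_i2 = 1/f₂ − 1/d_o2 = 1/(9.60) − 1/(21.63) = 0.05793, so d_i2 = 17.3 cm.
The final image is real, 17.3 cm to the right of lens 2 (overall magnification ≈ 0.13).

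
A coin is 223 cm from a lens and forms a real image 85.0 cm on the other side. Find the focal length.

f = 61.5 cm (converging)

Real image ⇒ d_i = +85.0 cm.
1/f = 1/d_o + 1/d_i = 1/(223) + 1/(85.0) = 0.01625, so f = 61.5 cm.
Since f is positive, the lens is converging.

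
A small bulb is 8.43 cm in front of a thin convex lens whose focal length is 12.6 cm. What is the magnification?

m = +3.02

1/d_i = 1/f − 1/d_o = 1/(12.60) − 1/(8.43) = -0.03926, so d_i = -25.47 cm.
m = −d_i/d_o = −(-25.47)/(8.43) = +3.02.
The image is virtual, upright and enlarged, on the same side as the object.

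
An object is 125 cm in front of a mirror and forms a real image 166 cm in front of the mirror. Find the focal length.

Real image ⇒ d_i = +166 cm.
1/f = 1/d_o + 1/d_i = 1/(125) + 1/(166) = 0.01402, so f = 71.3 cm.
Since f is positive, the mirror is concave.

f = 71.3 cm (concave)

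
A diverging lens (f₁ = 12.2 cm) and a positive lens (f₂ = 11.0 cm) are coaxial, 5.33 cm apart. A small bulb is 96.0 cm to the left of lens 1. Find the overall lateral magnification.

m = -0.241

f₁ = −12.2 cm (diverging).
Lens 1: 1/d_i1 = 1/(-12.2) − 1/(96.0) = -0.09238, so d_i1 = -10.82 cm; m₁ = −d_i1/d_o1 = +0.1127.
d_o2 = 5.33 − (-10.82) = 16.15 cm.
Lens 2: 1/d_i2 = 1/(11.0) − 1/(16.15) = 0.02899, so d_i2 = 34.50 cm; m₂ = −d_i2/d_o2 = -2.136.
m = m₁·m₂ = (+0.1127)(-2.136) = -0.241.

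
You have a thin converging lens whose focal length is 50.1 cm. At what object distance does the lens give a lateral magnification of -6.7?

m = −d_i/d_o ⇒ d_i = −m·d_o.
1/f = 1/d_o + 1/d_i = 1/d_o − 1/(m·d_o) = (1 − 1/m)/d_o, so d_o = f(1 − 1/m) = (50.10)(1 − 1/(-6.7)) = 57.6 cm.

57.6 cm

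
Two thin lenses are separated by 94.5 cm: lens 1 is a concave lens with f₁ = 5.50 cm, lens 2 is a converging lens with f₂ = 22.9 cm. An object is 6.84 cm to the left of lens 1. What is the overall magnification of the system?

f₁ = −5.50 cm (diverging).
Lens 1: 1/d_i1 = 1/(-5.50) − 1/(6.84) = -0.3280, so d_i1 = -3.049 cm; m₁ = −d_i1/d_o1 = +0.4458.
d_o2 = 94.5 − (-3.049) = 97.55 cm.
Lens 2: 1/d_i2 = 1/(22.9) − 1/(97.55) = 0.03342, so d_i2 = 29.92 cm; m₂ = −d_i2/d_o2 = -0.3068.
m = m₁·m₂ = (+0.4458)(-0.3068) = -0.137.

m = -0.137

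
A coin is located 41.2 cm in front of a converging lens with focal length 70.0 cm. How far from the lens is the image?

Lens equation: 1/d_i = 1/f − 1/d_o = 1/(70.00) − 1/(41.2) = 0.01429 − 0.02427 = -0.009986, so d_i = -100 cm.
The image is virtual, upright and enlarged, on the same side as the object.

100 cm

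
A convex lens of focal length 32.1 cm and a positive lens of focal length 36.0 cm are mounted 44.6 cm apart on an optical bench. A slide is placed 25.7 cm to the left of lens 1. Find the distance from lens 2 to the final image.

Lens 1: 1/d_i1 = 1/f₁ − 1/d_o1 = 1/(32.1) − 1/(25.7) = -0.007758, so d_i1 = -128.9 cm.
The intermediate image is 128.9 cm to the left of lens 1 (virtual), which is 44.6 − (-128.9) = 173.5 cm to the left of lens 2, so d_o2 = +173.5 cm.
Lens 2: 1/d_i2 = 1/f₂ − 1/d_o2 = 1/(36.0) − 1/(173.5) = 0.02201, so d_i2 = 45.4 cm.
The final image is real, 45.4 cm to the right of lens 2 (overall magnification ≈ -1.3).

45.4 cm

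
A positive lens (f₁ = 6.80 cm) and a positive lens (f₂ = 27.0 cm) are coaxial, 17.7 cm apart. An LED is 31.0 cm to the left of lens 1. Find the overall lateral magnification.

Lens 1: 1/d_i1 = 1/(6.80) − 1/(31.0) = 0.1148, so d_i1 = 8.711 cm; m₁ = −d_i1/d_o1 = -0.2810.
d_o2 = 17.7 − (8.711) = 8.989 cm.
Lens 2: 1/d_i2 = 1/(27.0) − 1/(8.989) = -0.07421, so d_i2 = -13.48 cm; m₂ = −d_i2/d_o2 = +1.499.
m = m₁·m₂ = (-0.2810)(+1.499) = -0.421.

m = -0.421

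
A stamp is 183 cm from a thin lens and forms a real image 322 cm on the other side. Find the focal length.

f = 117 cm (converging)

Real image ⇒ d_i = +322 cm.
1/f = 1/d_o + 1/d_i = 1/(183) + 1/(322) = 0.008570, so f = 117 cm.
Since f is positive, the thin lens is converging.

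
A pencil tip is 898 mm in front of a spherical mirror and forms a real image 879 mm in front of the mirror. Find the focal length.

Real image ⇒ d_i = +879 mm.
1/f = 1/d_o + 1/d_i = 1/(898) + 1/(879) = 0.002251, so f = 444 mm.
Since f is positive, the spherical mirror is concave.

f = 444 mm (concave)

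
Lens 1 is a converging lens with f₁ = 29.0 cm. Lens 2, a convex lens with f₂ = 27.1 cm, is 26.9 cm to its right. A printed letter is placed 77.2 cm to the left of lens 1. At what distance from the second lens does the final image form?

Lens 1: 1/d_i1 = 1/f₁ − 1/d_o1 = 1/(29.0) − 1/(77.2) = 0.02153, so d_i1 = 46.45 cm.
The intermediate image is 46.45 cm to the right of lens 1, which lies 19.55 cm to the right of lens 2 — a virtual object — so d_o2 = −19.55 cm.
Lens 2: 1/d_i2 = 1/f₂ − 1/d_o2 = 1/(27.1) − 1/(-19.55) = 0.08805, so d_i2 = 11.4 cm.
The final image is real, 11.4 cm to the right of lens 2 (overall magnification ≈ -0.35).

11.4 cm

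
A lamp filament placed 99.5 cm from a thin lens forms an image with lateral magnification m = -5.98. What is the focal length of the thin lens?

f = 85.2 cm (converging)

m = −d_i/d_o ⇒ d_i = −m·d_o = −(-5.98)·(99.5) = 595.0 cm.
1/f = 1/d_o + 1/d_i = 1/(99.5) + 1/(595.0) = 0.01173, so f = 85.2 cm.
Since f is positive, the thin lens is converging.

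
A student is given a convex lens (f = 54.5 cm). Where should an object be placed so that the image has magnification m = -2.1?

m = −d_i/d_o ⇒ d_i = −m·d_o.
1/f = 1/d_o + 1/d_i = 1/d_o − 1/(m·d_o) = (1 − 1/m)/d_o, so d_o = f(1 − 1/m) = (54.50)(1 − 1/(-2.1)) = 80.5 cm.

80.5 cm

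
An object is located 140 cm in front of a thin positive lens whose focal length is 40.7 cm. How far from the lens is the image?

57.4 cm

Lens equation: 1/q = 1/f − 1/p = 1/(40.70) − 1/(140) = 0.02457 − 0.007143 = 0.01743, so q = 57.4 cm.
The image is real, inverted and reduced, on the far side of the lens.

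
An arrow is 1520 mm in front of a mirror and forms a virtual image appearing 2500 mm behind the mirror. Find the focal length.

Virtual image ⇒ d_i = −2500 mm.
1/f = 1/d_o + 1/d_i = 1/(1520) + 1/(-2500) = 0.0002579, so f = 3880 mm.
Since f is positive, the mirror is concave.

f = 3880 mm (concave)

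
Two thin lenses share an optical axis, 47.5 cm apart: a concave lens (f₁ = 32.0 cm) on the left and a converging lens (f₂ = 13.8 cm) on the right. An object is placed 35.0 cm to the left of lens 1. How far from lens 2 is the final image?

17.6 cm

Lens 1 is diverging, so f₁ = −32.0 cm.
Lens 1: 1/d_i1 = 1/f₁ − 1/d_o1 = 1/(-32.0) − 1/(35.0) = -0.05982, so d_i1 = -16.72 cm.
The intermediate image is 16.72 cm to the left of lens 1 (virtual), which is 47.5 − (-16.72) = 64.22 cm to the left of lens 2, so d_o2 = +64.22 cm.
Lens 2: 1/d_i2 = 1/f₂ − 1/d_o2 = 1/(13.8) − 1/(64.22) = 0.05689, so d_i2 = 17.6 cm.
The final image is real, 17.6 cm to the right of lens 2 (overall magnification ≈ -0.13).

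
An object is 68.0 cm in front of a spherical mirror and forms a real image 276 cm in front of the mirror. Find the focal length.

f = 54.6 cm (concave)

Real image ⇒ d_i = +276 cm.
1/f = 1/d_o + 1/d_i = 1/(68.0) + 1/(276) = 0.01833, so f = 54.6 cm.
Since f is positive, the spherical mirror is concave.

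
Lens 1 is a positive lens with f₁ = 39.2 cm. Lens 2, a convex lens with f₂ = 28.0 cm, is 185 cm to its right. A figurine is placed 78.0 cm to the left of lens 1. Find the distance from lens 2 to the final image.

38.0 cm

Lens 1: 1/d_i1 = 1/f₁ − 1/d_o1 = 1/(39.2) − 1/(78.0) = 0.01269, so d_i1 = 78.80 cm.
The intermediate image is 78.80 cm to the right of lens 1, which is 185 − (78.80) = 106.2 cm to the left of lens 2, so d_o2 = +106.2 cm.
Lens 2: 1/d_i2 = 1/f₂ − 1/d_o2 = 1/(28.0) − 1/(106.2) = 0.02630, so d_i2 = 38.0 cm.
The final image is real, 38.0 cm to the right of lens 2 (overall magnification ≈ 0.36).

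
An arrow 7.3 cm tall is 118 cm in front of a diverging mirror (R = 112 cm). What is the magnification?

m = +0.322

f = R/2 = 112/2 = 56.00 cm; for a diverging mirror, f = -56.00 cm.
1/d_i = 1/f − 1/d_o = 1/(-56.00) − 1/(118) = -0.02633, so d_i = -37.98 cm.
m = −d_i/d_o = −(-37.98)/(118) = +0.322.
The image is virtual, upright and reduced, behind the mirror.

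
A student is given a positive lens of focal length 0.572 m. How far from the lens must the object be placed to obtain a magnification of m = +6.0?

0.477 m

m = −d_i/d_o ⇒ d_i = −m·d_o.
1/f = 1/d_o + 1/d_i = 1/d_o − 1/(m·d_o) = (1 − 1/m)/d_o, so d_o = f(1 − 1/m) = (0.5720)(1 − 1/(+6.0)) = 0.477 m.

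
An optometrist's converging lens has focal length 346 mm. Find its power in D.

f = 34.6 cm = 0.346 m.
P = 1/f = 1/(0.346 m) = +2.89 D.

P = +2.89 D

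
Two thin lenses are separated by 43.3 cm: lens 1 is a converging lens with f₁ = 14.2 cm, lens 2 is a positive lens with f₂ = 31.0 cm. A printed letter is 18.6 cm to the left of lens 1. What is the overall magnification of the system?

Lens 1: 1/d_i1 = 1/(14.2) − 1/(18.6) = 0.01666, so d_i1 = 60.03 cm; m₁ = −d_i1/d_o1 = -3.227.
d_o2 = 43.3 − (60.03) = -16.73 cm (virtual object).
Lens 2: 1/d_i2 = 1/(31.0) − 1/(-16.73) = 0.09203, so d_i2 = 10.87 cm; m₂ = −d_i2/d_o2 = +0.6495.
m = m₁·m₂ = (-3.227)(+0.6495) = -2.10.

m = -2.10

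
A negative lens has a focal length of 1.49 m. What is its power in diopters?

P = -0.671 D

For a negative lens, f = −1.49 m.
P = 1/f = 1/(-1.49 m) = -0.671 D.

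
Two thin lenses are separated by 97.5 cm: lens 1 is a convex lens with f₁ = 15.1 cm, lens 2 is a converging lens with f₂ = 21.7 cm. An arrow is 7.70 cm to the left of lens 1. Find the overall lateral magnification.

Lens 1: 1/d_i1 = 1/(15.1) − 1/(7.70) = -0.06364, so d_i1 = -15.71 cm; m₁ = −d_i1/d_o1 = +2.040.
d_o2 = 97.5 − (-15.71) = 113.2 cm.
Lens 2: 1/d_i2 = 1/(21.7) − 1/(113.2) = 0.03725, so d_i2 = 26.85 cm; m₂ = −d_i2/d_o2 = -0.2372.
m = m₁·m₂ = (+2.040)(-0.2372) = -0.484.

m = -0.484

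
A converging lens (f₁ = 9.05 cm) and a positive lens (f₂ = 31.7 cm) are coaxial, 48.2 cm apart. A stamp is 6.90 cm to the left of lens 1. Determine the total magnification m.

Lens 1: 1/d_i1 = 1/(9.05) − 1/(6.90) = -0.03443, so d_i1 = -29.04 cm; m₁ = −d_i1/d_o1 = +4.209.
d_o2 = 48.2 − (-29.04) = 77.24 cm.
Lens 2: 1/d_i2 = 1/(31.7) − 1/(77.24) = 0.01860, so d_i2 = 53.77 cm; m₂ = −d_i2/d_o2 = -0.6961.
m = m₁·m₂ = (+4.209)(-0.6961) = -2.93.

m = -2.93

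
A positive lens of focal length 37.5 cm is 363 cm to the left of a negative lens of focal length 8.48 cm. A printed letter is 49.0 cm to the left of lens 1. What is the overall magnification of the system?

Lens 1: 1/d_i1 = 1/(37.5) − 1/(49.0) = 0.006259, so d_i1 = 159.8 cm; m₁ = −d_i1/d_o1 = -3.261.
d_o2 = 363 − (159.8) = 203.2 cm.
f₂ = −8.48 cm (diverging).
Lens 2: 1/d_i2 = 1/(-8.48) − 1/(203.2) = -0.1228, so d_i2 = -8.140 cm; m₂ = −d_i2/d_o2 = +0.04006.
m = m₁·m₂ = (-3.261)(+0.04006) = -0.131.

m = -0.131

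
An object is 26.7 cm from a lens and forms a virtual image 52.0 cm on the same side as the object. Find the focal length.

f = 54.9 cm (converging)

Virtual image ⇒ d_i = −52.0 cm.
1/f = 1/d_o + 1/d_i = 1/(26.7) + 1/(-52.0) = 0.01822, so f = 54.9 cm.
Since f is positive, the lens is converging.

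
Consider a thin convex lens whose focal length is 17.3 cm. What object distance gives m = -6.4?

m = −d_i/d_o ⇒ d_i = −m·d_o.
1/f = 1/d_o + 1/d_i = 1/d_o − 1/(m·d_o) = (1 − 1/m)/d_o, so d_o = f(1 − 1/m) = (17.30)(1 − 1/(-6.4)) = 20.0 cm.

20.0 cm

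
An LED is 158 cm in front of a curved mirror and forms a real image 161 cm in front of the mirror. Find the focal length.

Real image ⇒ d_i = +161 cm.
1/f = 1/d_o + 1/d_i = 1/(158) + 1/(161) = 0.01254, so f = 79.7 cm.
Since f is positive, the curved mirror is concave.

f = 79.7 cm (concave)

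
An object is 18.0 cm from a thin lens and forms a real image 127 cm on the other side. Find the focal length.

f = 15.8 cm (converging)

Real image ⇒ d_i = +127 cm.
1/f = 1/d_o + 1/d_i = 1/(18.0) + 1/(127) = 0.06343, so f = 15.8 cm.
Since f is positive, the thin lens is converging.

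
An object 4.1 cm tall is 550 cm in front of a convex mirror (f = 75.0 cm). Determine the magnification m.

m = +0.120

For a convex mirror, f = -75.0 cm.
1/d_i = 1/f − 1/d_o = 1/(-75.00) − 1/(550) = -0.01515, so d_i = -66.00 cm.
m = −d_i/d_o = −(-66.00)/(550) = +0.120.
The image is virtual, upright and reduced, behind the mirror.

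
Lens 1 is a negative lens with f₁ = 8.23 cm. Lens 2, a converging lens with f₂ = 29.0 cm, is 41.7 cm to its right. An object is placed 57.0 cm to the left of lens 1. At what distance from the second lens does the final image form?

71.3 cm

Lens 1 is diverging, so f₁ = −8.23 cm.
Lens 1: 1/d_i1 = 1/f₁ − 1/d_o1 = 1/(-8.23) − 1/(57.0) = -0.1391, so d_i1 = -7.192 cm.
The intermediate image is 7.192 cm to the left of lens 1 (virtual), which is 41.7 − (-7.192) = 48.89 cm to the left of lens 2, so d_o2 = +48.89 cm.
Lens 2: 1/d_i2 = 1/f₂ − 1/d_o2 = 1/(29.0) − 1/(48.89) = 0.01403, so d_i2 = 71.3 cm.
The final image is real, 71.3 cm to the right of lens 2 (overall magnification ≈ -0.18).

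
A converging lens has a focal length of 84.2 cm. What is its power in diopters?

P = +1.19 D

f = 84.2 cm = 0.842 m.
P = 1/f = 1/(0.842 m) = +1.19 D.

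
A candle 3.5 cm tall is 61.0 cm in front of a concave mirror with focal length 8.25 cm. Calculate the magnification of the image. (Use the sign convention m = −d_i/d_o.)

1/d_i = 1/f − 1/d_o = 1/(8.250) − 1/(61.0) = 0.1048, so d_i = 9.540 cm.
m = −d_i/d_o = −(9.540)/(61.0) = -0.156.
The image is real, inverted and reduced, in front of the mirror.

m = -0.156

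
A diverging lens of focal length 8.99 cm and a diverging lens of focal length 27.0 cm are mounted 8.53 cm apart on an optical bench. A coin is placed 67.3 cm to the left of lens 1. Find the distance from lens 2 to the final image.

Lens 1 is diverging, so f₁ = −8.99 cm.
Lens 1: 1/d_i1 = 1/f₁ − 1/d_o1 = 1/(-8.99) − 1/(67.3) = -0.1261, so d_i1 = -7.931 cm.
The intermediate image is 7.931 cm to the left of lens 1 (virtual), which is 8.53 − (-7.931) = 16.46 cm to the left of lens 2, so d_o2 = +16.46 cm.
Lens 2 is diverging, so f₂ = −27.0 cm.
Lens 2: 1/d_i2 = 1/f₂ − 1/d_o2 = 1/(-27.0) − 1/(16.46) = -0.09779, so d_i2 = -10.2 cm.
The final image is virtual, 10.2 cm to the left of lens 2 (overall magnification ≈ 0.073).

10.2 cm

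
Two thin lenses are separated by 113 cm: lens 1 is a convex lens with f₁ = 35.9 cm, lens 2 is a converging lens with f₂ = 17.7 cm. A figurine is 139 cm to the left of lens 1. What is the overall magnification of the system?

Lens 1: 1/d_i1 = 1/(35.9) − 1/(139) = 0.02066, so d_i1 = 48.40 cm; m₁ = −d_i1/d_o1 = -0.3482.
d_o2 = 113 − (48.40) = 64.60 cm.
Lens 2: 1/d_i2 = 1/(17.7) − 1/(64.60) = 0.04102, so d_i2 = 24.38 cm; m₂ = −d_i2/d_o2 = -0.3774.
m = m₁·m₂ = (-0.3482)(-0.3774) = +0.131.

m = +0.131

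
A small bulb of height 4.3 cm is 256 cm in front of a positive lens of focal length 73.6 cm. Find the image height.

1.74 cm

1/d_i = 1/f − 1/d_o = 1/(73.60) − 1/(256) = 0.009681, so d_i = 103.3 cm.
m = −d_i/d_o = -0.4035.
|h_i| = |m|·h_o = 0.4035 × 4.3 = 1.74 cm. The image is real, inverted and reduced, on the far side of the lens.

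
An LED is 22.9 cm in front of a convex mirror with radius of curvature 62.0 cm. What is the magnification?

m = +0.575

f = R/2 = 62.0/2 = 31.00 cm; for a convex mirror, f = -31.00 cm.
1/d_i = 1/f − 1/d_o = 1/(-31.00) − 1/(22.9) = -0.07593, so d_i = -13.17 cm.
m = −d_i/d_o = −(-13.17)/(22.9) = +0.575.
The image is virtual, upright and reduced, behind the mirror.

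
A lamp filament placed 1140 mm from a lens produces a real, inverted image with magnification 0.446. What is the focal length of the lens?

f = 352 mm (converging)

m = −d_i/d_o ⇒ d_i = −m·d_o = −(-0.446)·(1140) = 508.4 mm.
1/f = 1/d_o + 1/d_i = 1/(1140) + 1/(508.4) = 0.002844, so f = 352 mm.
Since f is positive, the lens is converging.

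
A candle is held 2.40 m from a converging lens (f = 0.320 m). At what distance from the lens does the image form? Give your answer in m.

Lens equation: 1/d_i = 1/f − 1/d_o = 1/(0.3200) − 1/(2.40) = 3.125 − 0.4167 = 2.708, so d_i = 0.369 m.
The image is real, inverted and reduced, on the far side of the lens.

0.369 m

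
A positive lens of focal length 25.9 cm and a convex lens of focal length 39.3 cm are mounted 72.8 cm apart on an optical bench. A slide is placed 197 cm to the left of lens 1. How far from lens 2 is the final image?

Lens 1: 1/d_i1 = 1/f₁ − 1/d_o1 = 1/(25.9) − 1/(197) = 0.03353, so d_i1 = 29.82 cm.
The intermediate image is 29.82 cm to the right of lens 1, which is 72.8 − (29.82) = 42.98 cm to the left of lens 2, so d_o2 = +42.98 cm.
Lens 2: 1/d_i2 = 1/f₂ − 1/d_o2 = 1/(39.3) − 1/(42.98) = 0.002179, so d_i2 = 459 cm.
The final image is real, 459 cm to the right of lens 2 (overall magnification ≈ 1.6).

459 cm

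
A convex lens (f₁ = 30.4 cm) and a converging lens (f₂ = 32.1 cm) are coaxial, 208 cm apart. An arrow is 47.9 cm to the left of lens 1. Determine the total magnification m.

m = +0.602

Lens 1: 1/d_i1 = 1/(30.4) − 1/(47.9) = 0.01202, so d_i1 = 83.21 cm; m₁ = −d_i1/d_o1 = -1.737.
d_o2 = 208 − (83.21) = 124.8 cm.
Lens 2: 1/d_i2 = 1/(32.1) − 1/(124.8) = 0.02314, so d_i2 = 43.22 cm; m₂ = −d_i2/d_o2 = -0.3463.
m = m₁·m₂ = (-1.737)(-0.3463) = +0.602.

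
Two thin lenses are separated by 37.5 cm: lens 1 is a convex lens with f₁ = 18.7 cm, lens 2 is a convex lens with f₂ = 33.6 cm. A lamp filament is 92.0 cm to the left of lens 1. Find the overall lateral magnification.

m = -0.438

Lens 1: 1/d_i1 = 1/(18.7) − 1/(92.0) = 0.04261, so d_i1 = 23.47 cm; m₁ = −d_i1/d_o1 = -0.2551.
d_o2 = 37.5 − (23.47) = 14.03 cm.
Lens 2: 1/d_i2 = 1/(33.6) − 1/(14.03) = -0.04151, so d_i2 = -24.09 cm; m₂ = −d_i2/d_o2 = +1.717.
m = m₁·m₂ = (-0.2551)(+1.717) = -0.438.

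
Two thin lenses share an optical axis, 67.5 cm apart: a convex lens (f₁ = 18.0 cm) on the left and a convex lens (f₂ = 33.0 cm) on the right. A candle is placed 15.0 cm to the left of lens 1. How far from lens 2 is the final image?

41.7 cm

Lens 1: 1/d_i1 = 1/f₁ − 1/d_o1 = 1/(18.0) − 1/(15.0) = -0.01111, so d_i1 = -90.00 cm.
The intermediate image is 90.00 cm to the left of lens 1 (virtual), which is 67.5 − (-90.00) = 157.5 cm to the left of lens 2, so d_o2 = +157.5 cm.
Lens 2: 1/d_i2 = 1/f₂ − 1/d_o2 = 1/(33.0) − 1/(157.5) = 0.02395, so d_i2 = 41.7 cm.
The final image is real, 41.7 cm to the right of lens 2 (overall magnification ≈ -1.6).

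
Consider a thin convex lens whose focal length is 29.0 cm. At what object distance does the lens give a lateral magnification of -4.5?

35.4 cm

m = −d_i/d_o ⇒ d_i = −m·d_o.
1/f = 1/d_o + 1/d_i = 1/d_o − 1/(m·d_o) = (1 − 1/m)/d_o, so d_o = f(1 − 1/m) = (29.00)(1 − 1/(-4.5)) = 35.4 cm.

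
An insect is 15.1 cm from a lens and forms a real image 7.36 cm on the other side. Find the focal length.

f = 4.95 cm (converging)

Real image ⇒ d_i = +7.36 cm.
1/f = 1/d_o + 1/d_i = 1/(15.1) + 1/(7.36) = 0.2021, so f = 4.95 cm.
Since f is positive, the lens is converging.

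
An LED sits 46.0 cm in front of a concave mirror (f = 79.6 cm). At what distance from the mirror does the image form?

109 cm

Mirror equation: 1/d_i = 1/f − 1/d_o = 1/(79.60) − 1/(46.0) = 0.01256 − 0.02174 = -0.009176, so d_i = -109 cm.
The image is virtual, upright and enlarged, behind the mirror.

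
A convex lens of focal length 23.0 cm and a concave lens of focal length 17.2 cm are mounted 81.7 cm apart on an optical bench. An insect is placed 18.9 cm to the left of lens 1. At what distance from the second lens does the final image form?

15.8 cm

Lens 1: 1/d_i1 = 1/f₁ − 1/d_o1 = 1/(23.0) − 1/(18.9) = -0.009432, so d_i1 = -106.0 cm.
The intermediate image is 106.0 cm to the left of lens 1 (virtual), which is 81.7 − (-106.0) = 187.7 cm to the left of lens 2, so d_o2 = +187.7 cm.
Lens 2 is diverging, so f₂ = −17.2 cm.
Lens 2: 1/d_i2 = 1/f₂ − 1/d_o2 = 1/(-17.2) − 1/(187.7) = -0.06347, so d_i2 = -15.8 cm.
The final image is virtual, 15.8 cm to the left of lens 2 (overall magnification ≈ 0.47).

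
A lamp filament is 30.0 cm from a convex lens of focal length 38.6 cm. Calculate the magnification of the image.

m = +4.49

1/d_i = 1/f − 1/d_o = 1/(38.60) − 1/(30.0) = -0.007427, so d_i = -134.7 cm.
m = −d_i/d_o = −(-134.7)/(30.0) = +4.49.
The image is virtual, upright and enlarged, on the same side as the object.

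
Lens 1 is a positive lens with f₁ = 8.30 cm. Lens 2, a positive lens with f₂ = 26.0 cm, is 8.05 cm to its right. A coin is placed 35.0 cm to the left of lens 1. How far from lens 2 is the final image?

Lens 1: 1/d_i1 = 1/f₁ − 1/d_o1 = 1/(8.30) − 1/(35.0) = 0.09191, so d_i1 = 10.88 cm.
The intermediate image is 10.88 cm to the right of lens 1, which lies 2.830 cm to the right of lens 2 — a virtual object — so d_o2 = −2.830 cm.
Lens 2: 1/d_i2 = 1/f₂ − 1/d_o2 = 1/(26.0) − 1/(-2.830) = 0.3918, so d_i2 = 2.55 cm.
The final image is real, 2.55 cm to the right of lens 2 (overall magnification ≈ -0.28).

2.55 cm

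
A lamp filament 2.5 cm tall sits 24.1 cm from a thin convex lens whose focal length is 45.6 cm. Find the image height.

1/d_i = 1/f − 1/d_o = 1/(45.60) − 1/(24.1) = -0.01956, so d_i = -51.11 cm.
m = −d_i/d_o = +2.121.
|h_i| = |m|·h_o = 2.121 × 2.5 = 5.30 cm. The image is virtual, upright and enlarged, on the same side as the object.

5.30 cm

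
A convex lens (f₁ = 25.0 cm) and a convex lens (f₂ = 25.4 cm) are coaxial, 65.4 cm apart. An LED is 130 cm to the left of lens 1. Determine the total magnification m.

Lens 1: 1/d_i1 = 1/(25.0) − 1/(130) = 0.03231, so d_i1 = 30.95 cm; m₁ = −d_i1/d_o1 = -0.2381.
d_o2 = 65.4 − (30.95) = 34.45 cm.
Lens 2: 1/d_i2 = 1/(25.4) − 1/(34.45) = 0.01034, so d_i2 = 96.69 cm; m₂ = −d_i2/d_o2 = -2.807.
m = m₁·m₂ = (-0.2381)(-2.807) = +0.668.

m = +0.668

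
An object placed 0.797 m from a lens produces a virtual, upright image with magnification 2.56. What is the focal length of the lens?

f = 1.31 m (converging)

m = −d_i/d_o ⇒ d_i = −m·d_o = −(+2.56)·(0.797) = -2.040 m.
1/f = 1/d_o + 1/d_i = 1/(0.797) + 1/(-2.040) = 0.7645, so f = 1.31 m.
Since f is positive, the lens is converging.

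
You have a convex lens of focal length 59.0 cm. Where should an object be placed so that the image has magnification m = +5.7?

48.6 cm

m = −d_i/d_o ⇒ d_i = −m·d_o.
1/f = 1/d_o + 1/d_i = 1/d_o − 1/(m·d_o) = (1 − 1/m)/d_o, so d_o = f(1 − 1/m) = (59.00)(1 − 1/(+5.7)) = 48.6 cm.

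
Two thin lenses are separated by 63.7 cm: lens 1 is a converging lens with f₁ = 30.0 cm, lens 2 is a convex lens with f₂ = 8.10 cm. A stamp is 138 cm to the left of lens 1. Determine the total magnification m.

m = +0.130

Lens 1: 1/d_i1 = 1/(30.0) − 1/(138) = 0.02609, so d_i1 = 38.33 cm; m₁ = −d_i1/d_o1 = -0.2778.
d_o2 = 63.7 − (38.33) = 25.37 cm.
Lens 2: 1/d_i2 = 1/(8.10) − 1/(25.37) = 0.08404, so d_i2 = 11.90 cm; m₂ = −d_i2/d_o2 = -0.4690.
m = m₁·m₂ = (-0.2778)(-0.4690) = +0.130.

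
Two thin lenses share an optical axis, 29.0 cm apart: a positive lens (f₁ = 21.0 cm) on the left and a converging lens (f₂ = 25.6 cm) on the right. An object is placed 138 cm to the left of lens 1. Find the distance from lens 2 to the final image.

Lens 1: 1/d_i1 = 1/f₁ − 1/d_o1 = 1/(21.0) − 1/(138) = 0.04037, so d_i1 = 24.77 cm.
The intermediate image is 24.77 cm to the right of lens 1, which is 29.0 − (24.77) = 4.230 cm to the left of lens 2, so d_o2 = +4.230 cm.
Lens 2: 1/d_i2 = 1/f₂ − 1/d_o2 = 1/(25.6) − 1/(4.230) = -0.1973, so d_i2 = -5.07 cm.
The final image is virtual, 5.07 cm to the left of lens 2 (overall magnification ≈ -0.22).

5.07 cm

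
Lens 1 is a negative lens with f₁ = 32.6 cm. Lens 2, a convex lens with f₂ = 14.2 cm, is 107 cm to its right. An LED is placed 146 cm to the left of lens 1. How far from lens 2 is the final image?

Lens 1 is diverging, so f₁ = −32.6 cm.
Lens 1: 1/d_i1 = 1/f₁ − 1/d_o1 = 1/(-32.6) − 1/(146) = -0.03752, so d_i1 = -26.65 cm.
The intermediate image is 26.65 cm to the left of lens 1 (virtual), which is 107 − (-26.65) = 133.7 cm to the left of lens 2, so d_o2 = +133.7 cm.
Lens 2: 1/d_i2 = 1/f₂ − 1/d_o2 = 1/(14.2) − 1/(133.7) = 0.06294, so d_i2 = 15.9 cm.
The final image is real, 15.9 cm to the right of lens 2 (overall magnification ≈ -0.022).

15.9 cm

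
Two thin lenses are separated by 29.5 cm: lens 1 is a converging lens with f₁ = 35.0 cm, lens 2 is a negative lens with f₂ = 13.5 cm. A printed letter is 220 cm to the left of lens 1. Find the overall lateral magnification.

Lens 1: 1/d_i1 = 1/(35.0) − 1/(220) = 0.02403, so d_i1 = 41.62 cm; m₁ = −d_i1/d_o1 = -0.1892.
d_o2 = 29.5 − (41.62) = -12.12 cm (virtual object).
f₂ = −13.5 cm (diverging).
Lens 2: 1/d_i2 = 1/(-13.5) − 1/(-12.12) = 0.008434, so d_i2 = 118.6 cm; m₂ = −d_i2/d_o2 = +9.783.
m = m₁·m₂ = (-0.1892)(+9.783) = -1.85.

m = -1.85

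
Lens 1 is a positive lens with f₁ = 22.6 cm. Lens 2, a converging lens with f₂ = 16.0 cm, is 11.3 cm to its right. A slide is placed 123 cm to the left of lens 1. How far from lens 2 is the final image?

8.10 cm

Lens 1: 1/d_i1 = 1/f₁ − 1/d_o1 = 1/(22.6) − 1/(123) = 0.03612, so d_i1 = 27.69 cm.
The intermediate image is 27.69 cm to the right of lens 1, which lies 16.39 cm to the right of lens 2 — a virtual object — so d_o2 = −16.39 cm.
Lens 2: 1/d_i2 = 1/f₂ − 1/d_o2 = 1/(16.0) − 1/(-16.39) = 0.1235, so d_i2 = 8.10 cm.
The final image is real, 8.10 cm to the right of lens 2 (overall magnification ≈ -0.11).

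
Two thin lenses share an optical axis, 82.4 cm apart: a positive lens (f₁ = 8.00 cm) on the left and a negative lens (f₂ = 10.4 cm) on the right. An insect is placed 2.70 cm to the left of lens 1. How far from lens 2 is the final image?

Lens 1: 1/d_i1 = 1/f₁ − 1/d_o1 = 1/(8.00) − 1/(2.70) = -0.2454, so d_i1 = -4.075 cm.
The intermediate image is 4.075 cm to the left of lens 1 (virtual), which is 82.4 − (-4.075) = 86.48 cm to the left of lens 2, so d_o2 = +86.48 cm.
Lens 2 is diverging, so f₂ = −10.4 cm.
Lens 2: 1/d_i2 = 1/f₂ − 1/d_o2 = 1/(-10.4) − 1/(86.48) = -0.1077, so d_i2 = -9.28 cm.
The final image is virtual, 9.28 cm to the left of lens 2 (overall magnification ≈ 0.16).

9.28 cm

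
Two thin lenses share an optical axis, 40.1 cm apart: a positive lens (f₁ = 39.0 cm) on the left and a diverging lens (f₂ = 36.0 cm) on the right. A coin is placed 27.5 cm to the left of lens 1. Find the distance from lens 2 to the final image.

28.3 cm

Lens 1: 1/d_i1 = 1/f₁ − 1/d_o1 = 1/(39.0) − 1/(27.5) = -0.01072, so d_i1 = -93.26 cm.
The intermediate image is 93.26 cm to the left of lens 1 (virtual), which is 40.1 − (-93.26) = 133.4 cm to the left of lens 2, so d_o2 = +133.4 cm.
Lens 2 is diverging, so f₂ = −36.0 cm.
Lens 2: 1/d_i2 = 1/f₂ − 1/d_o2 = 1/(-36.0) − 1/(133.4) = -0.03527, so d_i2 = -28.3 cm.
The final image is virtual, 28.3 cm to the left of lens 2 (overall magnification ≈ 0.72).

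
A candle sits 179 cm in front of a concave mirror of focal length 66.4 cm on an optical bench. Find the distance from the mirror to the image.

Mirror equation: 1/s_i = 1/f − 1/s_o = 1/(66.40) − 1/(179) = 0.01506 − 0.005587 = 0.009474, so s_i = 106 cm.
The image is real, inverted and reduced, in front of the mirror.

106 cm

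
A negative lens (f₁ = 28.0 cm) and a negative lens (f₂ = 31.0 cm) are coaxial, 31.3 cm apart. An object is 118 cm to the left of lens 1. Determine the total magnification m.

f₁ = −28.0 cm (diverging).
Lens 1: 1/d_i1 = 1/(-28.0) − 1/(118) = -0.04419, so d_i1 = -22.63 cm; m₁ = −d_i1/d_o1 = +0.1918.
d_o2 = 31.3 − (-22.63) = 53.93 cm.
f₂ = −31.0 cm (diverging).
Lens 2: 1/d_i2 = 1/(-31.0) − 1/(53.93) = -0.05080, so d_i2 = -19.68 cm; m₂ = −d_i2/d_o2 = +0.3650.
m = m₁·m₂ = (+0.1918)(+0.3650) = +0.0700.

m = +0.0700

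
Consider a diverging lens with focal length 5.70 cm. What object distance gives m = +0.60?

3.80 cm

For a diverging lens, f = -5.70 cm.
m = −d_i/d_o ⇒ d_i = −m·d_o.
1/f = 1/d_o + 1/d_i = 1/d_o − 1/(m·d_o) = (1 − 1/m)/d_o, so d_o = f(1 − 1/m) = (-5.700)(1 − 1/(+0.60)) = 3.80 cm.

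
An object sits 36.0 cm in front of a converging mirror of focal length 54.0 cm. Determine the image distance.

Mirror equation: 1/s_i = 1/f − 1/s_o = 1/(54.00) − 1/(36.0) = 0.01852 − 0.02778 = -0.009259, so s_i = -108 cm.
The image is virtual, upright and enlarged, behind the mirror.

108 cm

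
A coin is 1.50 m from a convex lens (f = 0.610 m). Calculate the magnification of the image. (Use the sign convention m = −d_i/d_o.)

1/d_i = 1/f − 1/d_o = 1/(0.6100) − 1/(1.50) = 0.9727, so d_i = 1.028 m.
m = −d_i/d_o = −(1.028)/(1.50) = -0.685.
The image is real, inverted and reduced, on the far side of the lens.

m = -0.685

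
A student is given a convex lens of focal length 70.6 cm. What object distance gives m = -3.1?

93.4 cm

m = −d_i/d_o ⇒ d_i = −m·d_o.
1/f = 1/d_o + 1/d_i = 1/d_o − 1/(m·d_o) = (1 − 1/m)/d_o, so d_o = f(1 − 1/m) = (70.60)(1 − 1/(-3.1)) = 93.4 cm.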